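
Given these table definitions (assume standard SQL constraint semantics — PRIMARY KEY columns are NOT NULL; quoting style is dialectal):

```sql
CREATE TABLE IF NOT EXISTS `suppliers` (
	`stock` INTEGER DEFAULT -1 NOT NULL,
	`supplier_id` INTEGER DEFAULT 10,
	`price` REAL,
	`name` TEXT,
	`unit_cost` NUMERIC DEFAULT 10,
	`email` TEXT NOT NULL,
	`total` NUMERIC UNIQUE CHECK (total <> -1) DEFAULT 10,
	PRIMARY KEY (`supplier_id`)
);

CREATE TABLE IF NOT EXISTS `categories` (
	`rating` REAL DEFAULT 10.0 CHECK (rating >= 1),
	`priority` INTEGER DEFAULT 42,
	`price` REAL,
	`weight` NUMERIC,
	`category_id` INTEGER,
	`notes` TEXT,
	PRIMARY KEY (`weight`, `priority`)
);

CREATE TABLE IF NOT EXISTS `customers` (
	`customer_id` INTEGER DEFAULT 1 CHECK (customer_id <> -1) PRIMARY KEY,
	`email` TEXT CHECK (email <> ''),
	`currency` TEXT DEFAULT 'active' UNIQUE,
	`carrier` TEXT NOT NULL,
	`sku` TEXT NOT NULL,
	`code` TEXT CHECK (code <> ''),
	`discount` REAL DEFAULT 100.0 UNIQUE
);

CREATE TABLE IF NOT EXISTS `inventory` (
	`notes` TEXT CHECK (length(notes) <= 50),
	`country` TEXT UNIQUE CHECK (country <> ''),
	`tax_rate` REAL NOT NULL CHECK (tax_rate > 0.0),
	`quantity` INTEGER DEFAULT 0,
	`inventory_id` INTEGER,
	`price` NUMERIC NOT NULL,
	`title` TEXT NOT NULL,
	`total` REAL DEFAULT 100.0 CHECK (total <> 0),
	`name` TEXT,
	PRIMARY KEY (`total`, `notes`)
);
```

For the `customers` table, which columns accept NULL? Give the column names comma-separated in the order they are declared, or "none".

email, currency, code, discount

- customer_id: part of the PRIMARY KEY, which implies NOT NULL → not nullable.
- email: CHECK does not forbid NULL (a CHECK constraint passes when its expression is NULL) → nullable.
- currency: UNIQUE does not imply NOT NULL → nullable.
- carrier: declared NOT NULL → not nullable.
- sku: declared NOT NULL → not nullable.
- code: CHECK does not forbid NULL (a CHECK constraint passes when its expression is NULL) → nullable.
- discount: UNIQUE does not imply NOT NULL → nullable.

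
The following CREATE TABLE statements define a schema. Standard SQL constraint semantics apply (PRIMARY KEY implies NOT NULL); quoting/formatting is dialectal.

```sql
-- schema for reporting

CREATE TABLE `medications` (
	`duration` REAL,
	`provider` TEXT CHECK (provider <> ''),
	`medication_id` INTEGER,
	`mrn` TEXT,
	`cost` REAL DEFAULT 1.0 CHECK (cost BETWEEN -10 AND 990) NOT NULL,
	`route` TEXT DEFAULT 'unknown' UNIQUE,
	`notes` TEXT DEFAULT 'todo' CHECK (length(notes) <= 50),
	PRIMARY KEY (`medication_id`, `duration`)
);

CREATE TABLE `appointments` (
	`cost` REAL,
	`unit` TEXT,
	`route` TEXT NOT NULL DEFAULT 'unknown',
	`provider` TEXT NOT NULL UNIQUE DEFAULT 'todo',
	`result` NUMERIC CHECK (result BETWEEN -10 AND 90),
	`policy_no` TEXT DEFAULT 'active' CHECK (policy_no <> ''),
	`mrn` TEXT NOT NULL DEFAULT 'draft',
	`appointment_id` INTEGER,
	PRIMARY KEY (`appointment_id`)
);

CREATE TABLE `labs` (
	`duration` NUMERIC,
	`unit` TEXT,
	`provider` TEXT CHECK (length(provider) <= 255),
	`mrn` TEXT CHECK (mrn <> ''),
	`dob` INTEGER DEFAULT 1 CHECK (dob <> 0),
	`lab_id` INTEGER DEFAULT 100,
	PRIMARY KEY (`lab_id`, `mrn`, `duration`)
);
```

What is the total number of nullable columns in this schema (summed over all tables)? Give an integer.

medications: 4 nullable (provider, mrn, route, notes — PK (medication_id, duration) and explicit NOT NULL columns excluded).
appointments: 4 nullable (cost, unit, result, policy_no — PK (appointment_id) and explicit NOT NULL columns excluded).
labs: 3 nullable (unit, provider, dob — PK (lab_id, mrn, duration) and explicit NOT NULL columns excluded).
Total: 4 + 4 + 3 = 11.

11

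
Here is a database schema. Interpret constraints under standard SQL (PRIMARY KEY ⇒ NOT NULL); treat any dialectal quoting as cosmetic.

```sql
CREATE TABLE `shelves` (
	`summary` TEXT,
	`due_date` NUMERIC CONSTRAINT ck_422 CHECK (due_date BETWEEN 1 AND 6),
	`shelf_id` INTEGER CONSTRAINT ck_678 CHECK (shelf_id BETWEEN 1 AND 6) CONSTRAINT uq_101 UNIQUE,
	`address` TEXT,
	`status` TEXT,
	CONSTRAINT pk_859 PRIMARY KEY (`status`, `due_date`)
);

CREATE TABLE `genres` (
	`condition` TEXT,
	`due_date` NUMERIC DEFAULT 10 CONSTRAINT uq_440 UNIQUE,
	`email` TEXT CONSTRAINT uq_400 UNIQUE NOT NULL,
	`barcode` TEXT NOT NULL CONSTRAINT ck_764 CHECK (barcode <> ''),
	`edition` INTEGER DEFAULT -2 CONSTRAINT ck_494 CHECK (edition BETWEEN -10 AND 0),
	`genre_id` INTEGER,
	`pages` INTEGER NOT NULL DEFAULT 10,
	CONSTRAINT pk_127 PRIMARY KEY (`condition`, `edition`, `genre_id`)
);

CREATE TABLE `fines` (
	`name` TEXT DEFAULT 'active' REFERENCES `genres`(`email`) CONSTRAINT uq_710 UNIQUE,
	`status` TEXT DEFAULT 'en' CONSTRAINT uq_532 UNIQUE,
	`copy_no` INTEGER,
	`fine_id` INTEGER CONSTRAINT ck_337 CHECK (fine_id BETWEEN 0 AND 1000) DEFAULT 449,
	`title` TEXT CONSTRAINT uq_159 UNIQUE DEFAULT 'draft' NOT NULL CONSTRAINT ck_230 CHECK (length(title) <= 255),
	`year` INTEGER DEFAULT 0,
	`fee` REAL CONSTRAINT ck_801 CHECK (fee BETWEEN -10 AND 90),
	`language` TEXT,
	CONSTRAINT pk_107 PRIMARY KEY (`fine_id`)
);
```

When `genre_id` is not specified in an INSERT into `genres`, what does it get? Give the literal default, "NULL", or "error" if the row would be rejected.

error

genre_id has no DEFAULT clause.
Omitting it would insert NULL, but it is part of the PRIMARY KEY, so the INSERT fails.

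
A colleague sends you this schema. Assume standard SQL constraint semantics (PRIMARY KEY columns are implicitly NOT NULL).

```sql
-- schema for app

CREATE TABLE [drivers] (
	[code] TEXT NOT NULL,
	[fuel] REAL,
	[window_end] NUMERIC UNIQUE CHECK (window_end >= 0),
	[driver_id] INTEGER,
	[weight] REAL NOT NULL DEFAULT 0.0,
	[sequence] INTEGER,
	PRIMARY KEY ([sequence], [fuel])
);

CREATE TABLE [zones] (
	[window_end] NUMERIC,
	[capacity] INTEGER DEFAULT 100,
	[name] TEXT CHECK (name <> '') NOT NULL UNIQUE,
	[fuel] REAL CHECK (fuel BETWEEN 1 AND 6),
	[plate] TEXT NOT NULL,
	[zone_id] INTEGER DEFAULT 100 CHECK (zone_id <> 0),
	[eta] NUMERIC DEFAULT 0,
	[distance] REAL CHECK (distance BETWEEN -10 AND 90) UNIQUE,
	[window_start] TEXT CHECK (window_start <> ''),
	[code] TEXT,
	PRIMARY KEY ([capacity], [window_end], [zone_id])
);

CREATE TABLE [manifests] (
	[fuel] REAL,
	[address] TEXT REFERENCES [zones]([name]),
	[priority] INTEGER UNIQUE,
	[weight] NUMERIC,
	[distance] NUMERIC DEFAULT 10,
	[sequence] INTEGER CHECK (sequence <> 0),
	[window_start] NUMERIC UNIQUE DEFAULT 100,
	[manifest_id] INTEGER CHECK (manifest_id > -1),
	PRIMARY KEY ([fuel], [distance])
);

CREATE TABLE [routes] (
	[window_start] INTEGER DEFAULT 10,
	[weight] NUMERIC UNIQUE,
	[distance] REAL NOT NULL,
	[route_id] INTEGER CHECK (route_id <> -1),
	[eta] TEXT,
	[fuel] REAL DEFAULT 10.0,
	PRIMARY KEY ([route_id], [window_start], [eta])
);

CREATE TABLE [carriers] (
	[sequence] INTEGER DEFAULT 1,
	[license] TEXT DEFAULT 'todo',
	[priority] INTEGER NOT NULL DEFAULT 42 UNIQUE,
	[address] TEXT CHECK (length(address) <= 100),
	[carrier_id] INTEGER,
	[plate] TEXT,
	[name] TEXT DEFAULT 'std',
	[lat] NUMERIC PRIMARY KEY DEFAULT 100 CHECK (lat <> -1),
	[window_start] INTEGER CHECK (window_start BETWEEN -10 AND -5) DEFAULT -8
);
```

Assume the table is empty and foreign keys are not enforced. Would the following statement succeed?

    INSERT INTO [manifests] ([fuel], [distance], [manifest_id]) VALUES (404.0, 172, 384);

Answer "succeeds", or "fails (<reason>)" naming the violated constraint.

NOT NULL columns: distance is supplied; fuel is supplied.
CHECK constraints: 384 satisfies (manifest_id > -1).
No constraint is violated.

succeeds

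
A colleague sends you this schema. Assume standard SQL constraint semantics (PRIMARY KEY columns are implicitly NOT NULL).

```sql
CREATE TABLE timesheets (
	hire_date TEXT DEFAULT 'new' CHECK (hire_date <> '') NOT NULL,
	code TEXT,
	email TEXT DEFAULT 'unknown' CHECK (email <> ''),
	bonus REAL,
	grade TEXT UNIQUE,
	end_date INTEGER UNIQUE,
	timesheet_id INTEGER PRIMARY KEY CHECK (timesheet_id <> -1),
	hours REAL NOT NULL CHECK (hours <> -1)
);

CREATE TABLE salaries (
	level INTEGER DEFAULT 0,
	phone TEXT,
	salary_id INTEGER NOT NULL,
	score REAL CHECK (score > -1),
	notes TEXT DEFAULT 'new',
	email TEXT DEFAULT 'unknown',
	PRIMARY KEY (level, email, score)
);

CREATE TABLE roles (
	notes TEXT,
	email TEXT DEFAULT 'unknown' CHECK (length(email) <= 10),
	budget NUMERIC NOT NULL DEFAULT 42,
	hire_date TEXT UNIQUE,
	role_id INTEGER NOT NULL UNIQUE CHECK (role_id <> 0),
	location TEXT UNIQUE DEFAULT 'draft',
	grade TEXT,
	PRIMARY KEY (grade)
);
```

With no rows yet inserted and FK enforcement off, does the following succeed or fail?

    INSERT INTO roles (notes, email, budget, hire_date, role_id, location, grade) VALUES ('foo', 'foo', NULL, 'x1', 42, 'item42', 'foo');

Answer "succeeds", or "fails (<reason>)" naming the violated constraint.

fails (NOT NULL on budget)

budget is explicitly set to NULL, but budget is declared NOT NULL.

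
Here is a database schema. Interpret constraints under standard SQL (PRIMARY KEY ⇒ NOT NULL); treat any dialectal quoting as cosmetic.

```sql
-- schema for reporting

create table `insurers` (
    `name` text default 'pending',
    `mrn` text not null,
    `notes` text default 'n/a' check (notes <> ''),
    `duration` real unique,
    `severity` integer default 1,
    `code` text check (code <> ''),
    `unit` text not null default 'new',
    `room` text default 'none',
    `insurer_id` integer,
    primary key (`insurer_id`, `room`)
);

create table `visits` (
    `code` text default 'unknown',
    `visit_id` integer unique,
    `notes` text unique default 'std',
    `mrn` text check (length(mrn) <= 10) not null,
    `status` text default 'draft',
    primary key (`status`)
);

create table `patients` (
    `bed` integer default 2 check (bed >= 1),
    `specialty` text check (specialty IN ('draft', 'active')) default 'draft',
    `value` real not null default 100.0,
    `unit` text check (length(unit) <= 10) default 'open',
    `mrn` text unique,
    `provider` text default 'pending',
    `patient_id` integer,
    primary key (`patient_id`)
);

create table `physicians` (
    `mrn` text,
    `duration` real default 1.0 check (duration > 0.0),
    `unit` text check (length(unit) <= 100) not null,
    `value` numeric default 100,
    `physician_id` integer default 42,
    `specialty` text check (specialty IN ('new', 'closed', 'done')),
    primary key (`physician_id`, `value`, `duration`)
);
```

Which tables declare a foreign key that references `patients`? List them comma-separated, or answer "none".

none

No REFERENCES clause anywhere in the schema names patients.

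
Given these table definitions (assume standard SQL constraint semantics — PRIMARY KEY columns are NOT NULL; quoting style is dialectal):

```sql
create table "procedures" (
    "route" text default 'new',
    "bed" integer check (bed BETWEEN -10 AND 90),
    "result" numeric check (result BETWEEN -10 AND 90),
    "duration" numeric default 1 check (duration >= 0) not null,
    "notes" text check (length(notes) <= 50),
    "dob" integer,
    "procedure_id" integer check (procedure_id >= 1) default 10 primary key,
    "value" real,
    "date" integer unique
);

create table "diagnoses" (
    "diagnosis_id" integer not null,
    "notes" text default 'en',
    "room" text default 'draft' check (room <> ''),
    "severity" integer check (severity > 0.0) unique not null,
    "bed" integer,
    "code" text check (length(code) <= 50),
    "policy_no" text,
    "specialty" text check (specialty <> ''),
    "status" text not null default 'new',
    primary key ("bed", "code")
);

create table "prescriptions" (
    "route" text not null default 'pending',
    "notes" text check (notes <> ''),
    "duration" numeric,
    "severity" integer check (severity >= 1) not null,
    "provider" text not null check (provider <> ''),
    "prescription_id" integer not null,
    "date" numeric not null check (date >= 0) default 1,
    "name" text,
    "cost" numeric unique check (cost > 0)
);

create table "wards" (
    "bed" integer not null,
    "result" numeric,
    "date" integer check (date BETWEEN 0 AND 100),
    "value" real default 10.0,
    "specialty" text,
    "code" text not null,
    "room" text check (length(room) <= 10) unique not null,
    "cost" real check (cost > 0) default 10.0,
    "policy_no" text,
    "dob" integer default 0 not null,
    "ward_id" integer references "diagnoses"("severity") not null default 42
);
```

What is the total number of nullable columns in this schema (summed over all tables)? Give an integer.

21

procedures: 7 nullable (route, bed, result, notes, dob, value, date — PK (procedure_id) and explicit NOT NULL columns excluded).
diagnoses: 4 nullable (notes, room, policy_no, specialty — PK (bed, code) and explicit NOT NULL columns excluded).
prescriptions: 4 nullable (notes, duration, name, cost — PK none and explicit NOT NULL columns excluded).
wards: 6 nullable (result, date, value, specialty, cost, policy_no — PK none and explicit NOT NULL columns excluded).
Total: 7 + 4 + 4 + 6 = 21.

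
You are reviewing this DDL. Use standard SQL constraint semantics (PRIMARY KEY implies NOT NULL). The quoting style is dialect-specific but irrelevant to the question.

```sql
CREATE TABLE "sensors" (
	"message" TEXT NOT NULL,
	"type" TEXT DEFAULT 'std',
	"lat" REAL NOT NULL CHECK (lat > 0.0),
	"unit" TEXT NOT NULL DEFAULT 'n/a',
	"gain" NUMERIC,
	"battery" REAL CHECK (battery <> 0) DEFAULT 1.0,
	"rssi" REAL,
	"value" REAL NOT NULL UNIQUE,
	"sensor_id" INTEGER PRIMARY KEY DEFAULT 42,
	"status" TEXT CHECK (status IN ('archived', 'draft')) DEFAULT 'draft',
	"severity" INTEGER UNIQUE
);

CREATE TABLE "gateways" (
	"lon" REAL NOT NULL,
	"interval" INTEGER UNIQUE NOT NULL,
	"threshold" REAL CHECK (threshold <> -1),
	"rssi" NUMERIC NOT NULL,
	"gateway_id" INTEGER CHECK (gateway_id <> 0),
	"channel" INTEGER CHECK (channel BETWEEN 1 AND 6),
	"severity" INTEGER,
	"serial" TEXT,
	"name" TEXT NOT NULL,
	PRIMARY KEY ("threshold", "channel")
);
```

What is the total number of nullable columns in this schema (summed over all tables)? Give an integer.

sensors: 6 nullable (type, gain, battery, rssi, status, severity — PK (sensor_id) and explicit NOT NULL columns excluded).
gateways: 3 nullable (gateway_id, severity, serial — PK (threshold, channel) and explicit NOT NULL columns excluded).
Total: 6 + 3 = 9.

9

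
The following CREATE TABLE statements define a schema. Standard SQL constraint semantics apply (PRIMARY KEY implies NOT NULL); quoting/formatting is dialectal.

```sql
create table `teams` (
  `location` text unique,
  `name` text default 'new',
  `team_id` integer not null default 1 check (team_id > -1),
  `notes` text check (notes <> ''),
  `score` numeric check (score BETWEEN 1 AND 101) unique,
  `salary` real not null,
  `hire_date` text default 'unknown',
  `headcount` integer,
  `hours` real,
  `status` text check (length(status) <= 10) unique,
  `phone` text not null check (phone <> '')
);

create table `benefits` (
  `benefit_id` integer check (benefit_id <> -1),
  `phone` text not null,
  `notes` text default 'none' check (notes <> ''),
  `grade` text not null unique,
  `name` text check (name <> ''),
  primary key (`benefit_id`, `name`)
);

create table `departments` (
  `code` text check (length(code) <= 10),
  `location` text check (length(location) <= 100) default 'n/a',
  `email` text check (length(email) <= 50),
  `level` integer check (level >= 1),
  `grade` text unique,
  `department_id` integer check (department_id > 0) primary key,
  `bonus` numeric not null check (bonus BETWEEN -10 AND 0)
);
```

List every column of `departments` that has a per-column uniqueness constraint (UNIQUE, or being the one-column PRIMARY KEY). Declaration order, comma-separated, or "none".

grade, department_id

- code: no UNIQUE or single-column PK constraint.
- location: no UNIQUE or single-column PK constraint.
- email: no UNIQUE or single-column PK constraint.
- level: no UNIQUE or single-column PK constraint.
- grade: declared UNIQUE → unique.
- department_id: single-column PRIMARY KEY → unique.
- bonus: no UNIQUE or single-column PK constraint.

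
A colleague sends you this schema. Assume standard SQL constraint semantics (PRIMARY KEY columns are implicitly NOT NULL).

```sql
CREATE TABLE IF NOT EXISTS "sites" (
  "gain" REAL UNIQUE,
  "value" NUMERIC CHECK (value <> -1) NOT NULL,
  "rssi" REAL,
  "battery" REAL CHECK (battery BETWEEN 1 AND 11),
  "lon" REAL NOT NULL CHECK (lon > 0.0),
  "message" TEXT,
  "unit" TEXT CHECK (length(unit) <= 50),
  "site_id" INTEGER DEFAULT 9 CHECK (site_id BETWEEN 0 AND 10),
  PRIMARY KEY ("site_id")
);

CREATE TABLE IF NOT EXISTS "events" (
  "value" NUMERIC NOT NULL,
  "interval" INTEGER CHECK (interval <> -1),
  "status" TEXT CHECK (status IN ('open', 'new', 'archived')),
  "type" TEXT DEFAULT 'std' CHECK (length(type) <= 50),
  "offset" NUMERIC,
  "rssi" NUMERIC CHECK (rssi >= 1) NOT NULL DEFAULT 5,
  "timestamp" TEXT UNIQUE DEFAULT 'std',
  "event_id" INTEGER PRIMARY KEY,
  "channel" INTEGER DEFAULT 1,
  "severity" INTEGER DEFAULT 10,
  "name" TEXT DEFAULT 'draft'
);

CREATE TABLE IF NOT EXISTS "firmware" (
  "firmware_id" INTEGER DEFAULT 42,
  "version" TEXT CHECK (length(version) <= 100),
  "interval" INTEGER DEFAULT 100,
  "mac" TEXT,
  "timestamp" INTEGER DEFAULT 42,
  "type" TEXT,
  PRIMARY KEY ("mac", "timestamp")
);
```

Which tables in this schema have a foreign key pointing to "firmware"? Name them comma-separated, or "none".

none

No REFERENCES clause anywhere in the schema names firmware.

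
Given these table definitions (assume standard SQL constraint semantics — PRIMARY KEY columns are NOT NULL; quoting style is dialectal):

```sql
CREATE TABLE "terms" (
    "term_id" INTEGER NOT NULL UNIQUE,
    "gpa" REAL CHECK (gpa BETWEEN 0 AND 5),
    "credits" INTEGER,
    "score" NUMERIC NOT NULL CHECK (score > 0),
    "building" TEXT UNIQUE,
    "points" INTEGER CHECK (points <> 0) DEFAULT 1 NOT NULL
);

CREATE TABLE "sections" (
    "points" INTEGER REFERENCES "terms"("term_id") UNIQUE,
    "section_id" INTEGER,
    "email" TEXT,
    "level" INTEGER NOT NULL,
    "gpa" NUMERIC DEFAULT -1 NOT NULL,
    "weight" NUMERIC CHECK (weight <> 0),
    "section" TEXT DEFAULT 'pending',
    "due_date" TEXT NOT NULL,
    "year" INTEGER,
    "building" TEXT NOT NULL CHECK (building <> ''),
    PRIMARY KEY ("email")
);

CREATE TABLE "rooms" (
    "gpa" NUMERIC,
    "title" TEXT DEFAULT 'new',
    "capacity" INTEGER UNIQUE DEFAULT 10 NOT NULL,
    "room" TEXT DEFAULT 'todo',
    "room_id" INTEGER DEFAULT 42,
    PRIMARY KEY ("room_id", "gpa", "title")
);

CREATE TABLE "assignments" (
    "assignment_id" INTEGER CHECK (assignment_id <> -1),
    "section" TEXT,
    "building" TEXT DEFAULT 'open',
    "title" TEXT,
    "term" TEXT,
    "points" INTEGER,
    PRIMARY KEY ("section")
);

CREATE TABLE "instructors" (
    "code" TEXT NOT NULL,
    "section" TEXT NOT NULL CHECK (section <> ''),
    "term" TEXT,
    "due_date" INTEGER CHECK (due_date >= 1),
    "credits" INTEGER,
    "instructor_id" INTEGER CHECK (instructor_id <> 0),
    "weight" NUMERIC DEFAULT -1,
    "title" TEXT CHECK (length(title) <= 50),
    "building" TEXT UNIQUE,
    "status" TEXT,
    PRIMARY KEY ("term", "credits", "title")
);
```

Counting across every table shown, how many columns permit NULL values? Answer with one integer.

19

terms: 3 nullable (gpa, credits, building — PK none and explicit NOT NULL columns excluded).
sections: 5 nullable (points, section_id, weight, section, year — PK (email) and explicit NOT NULL columns excluded).
rooms: 1 nullable (room — PK (room_id, gpa, title) and explicit NOT NULL columns excluded).
assignments: 5 nullable (assignment_id, building, title, term, points — PK (section) and explicit NOT NULL columns excluded).
instructors: 5 nullable (due_date, instructor_id, weight, building, status — PK (term, credits, title) and explicit NOT NULL columns excluded).
Total: 3 + 5 + 1 + 5 + 5 = 19.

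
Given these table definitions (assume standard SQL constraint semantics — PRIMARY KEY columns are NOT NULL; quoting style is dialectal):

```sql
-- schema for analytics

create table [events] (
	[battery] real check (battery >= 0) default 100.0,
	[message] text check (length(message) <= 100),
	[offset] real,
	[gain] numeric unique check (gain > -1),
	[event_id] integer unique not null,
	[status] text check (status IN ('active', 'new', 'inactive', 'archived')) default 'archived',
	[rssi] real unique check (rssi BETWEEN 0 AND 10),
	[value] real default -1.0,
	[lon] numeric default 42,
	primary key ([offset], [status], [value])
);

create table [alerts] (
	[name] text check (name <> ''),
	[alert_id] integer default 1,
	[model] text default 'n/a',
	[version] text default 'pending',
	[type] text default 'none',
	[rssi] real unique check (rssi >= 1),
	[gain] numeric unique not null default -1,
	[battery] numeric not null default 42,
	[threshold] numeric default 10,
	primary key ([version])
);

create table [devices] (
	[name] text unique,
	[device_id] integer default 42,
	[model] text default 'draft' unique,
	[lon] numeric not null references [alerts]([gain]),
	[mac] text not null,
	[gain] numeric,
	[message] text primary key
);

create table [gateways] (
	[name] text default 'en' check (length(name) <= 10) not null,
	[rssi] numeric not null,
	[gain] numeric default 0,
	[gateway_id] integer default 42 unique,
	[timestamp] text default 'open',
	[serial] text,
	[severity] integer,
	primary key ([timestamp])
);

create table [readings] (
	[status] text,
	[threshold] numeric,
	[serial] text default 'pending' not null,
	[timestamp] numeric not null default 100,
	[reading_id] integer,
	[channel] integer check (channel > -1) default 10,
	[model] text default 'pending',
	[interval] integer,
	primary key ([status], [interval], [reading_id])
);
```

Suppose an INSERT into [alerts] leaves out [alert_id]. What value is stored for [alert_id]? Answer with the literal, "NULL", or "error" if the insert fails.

alert_id has an explicit DEFAULT 1.
When the column is omitted from an INSERT, that default is used.

1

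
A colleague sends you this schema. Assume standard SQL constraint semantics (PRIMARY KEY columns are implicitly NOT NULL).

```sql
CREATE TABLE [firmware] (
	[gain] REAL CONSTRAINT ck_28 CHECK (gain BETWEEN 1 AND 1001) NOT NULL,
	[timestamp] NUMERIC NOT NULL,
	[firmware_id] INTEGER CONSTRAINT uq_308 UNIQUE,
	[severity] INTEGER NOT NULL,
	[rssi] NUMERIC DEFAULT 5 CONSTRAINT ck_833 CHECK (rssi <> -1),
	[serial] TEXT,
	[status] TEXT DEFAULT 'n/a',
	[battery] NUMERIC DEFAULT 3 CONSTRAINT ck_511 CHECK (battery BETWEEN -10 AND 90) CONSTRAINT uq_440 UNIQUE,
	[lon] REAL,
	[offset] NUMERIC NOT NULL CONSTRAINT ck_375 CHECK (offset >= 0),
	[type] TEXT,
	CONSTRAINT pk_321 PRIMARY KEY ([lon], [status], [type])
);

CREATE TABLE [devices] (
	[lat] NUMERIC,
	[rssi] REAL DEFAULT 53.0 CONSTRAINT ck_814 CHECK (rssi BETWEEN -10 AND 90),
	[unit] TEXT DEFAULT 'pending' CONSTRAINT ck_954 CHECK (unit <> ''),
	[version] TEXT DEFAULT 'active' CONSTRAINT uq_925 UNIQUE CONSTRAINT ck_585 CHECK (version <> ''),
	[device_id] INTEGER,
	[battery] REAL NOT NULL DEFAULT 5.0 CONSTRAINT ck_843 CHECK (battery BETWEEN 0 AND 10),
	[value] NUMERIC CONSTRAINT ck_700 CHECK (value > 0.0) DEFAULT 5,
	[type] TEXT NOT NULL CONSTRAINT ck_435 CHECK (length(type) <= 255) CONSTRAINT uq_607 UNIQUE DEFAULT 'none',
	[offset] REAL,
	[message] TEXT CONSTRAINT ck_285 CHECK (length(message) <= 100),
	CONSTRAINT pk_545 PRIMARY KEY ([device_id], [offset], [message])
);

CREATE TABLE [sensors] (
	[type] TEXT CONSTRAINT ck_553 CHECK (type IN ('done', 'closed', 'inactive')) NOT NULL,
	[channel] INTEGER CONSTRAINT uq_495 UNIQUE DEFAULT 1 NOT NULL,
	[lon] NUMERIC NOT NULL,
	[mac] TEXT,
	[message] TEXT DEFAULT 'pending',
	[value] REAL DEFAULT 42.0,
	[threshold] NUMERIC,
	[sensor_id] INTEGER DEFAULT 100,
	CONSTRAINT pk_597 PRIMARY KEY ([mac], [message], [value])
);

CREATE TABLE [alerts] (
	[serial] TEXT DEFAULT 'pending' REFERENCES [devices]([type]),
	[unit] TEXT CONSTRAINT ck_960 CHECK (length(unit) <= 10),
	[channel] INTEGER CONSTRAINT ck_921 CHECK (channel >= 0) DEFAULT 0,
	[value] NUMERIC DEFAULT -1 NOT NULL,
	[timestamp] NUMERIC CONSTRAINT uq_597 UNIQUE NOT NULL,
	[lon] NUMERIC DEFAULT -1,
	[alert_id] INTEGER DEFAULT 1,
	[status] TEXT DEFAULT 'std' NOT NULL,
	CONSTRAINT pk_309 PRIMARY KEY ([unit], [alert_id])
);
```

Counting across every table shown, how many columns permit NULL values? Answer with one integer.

14

firmware: 4 nullable (firmware_id, rssi, serial, battery — PK (lon, status, type) and explicit NOT NULL columns excluded).
devices: 5 nullable (lat, rssi, unit, version, value — PK (device_id, offset, message) and explicit NOT NULL columns excluded).
sensors: 2 nullable (threshold, sensor_id — PK (mac, message, value) and explicit NOT NULL columns excluded).
alerts: 3 nullable (serial, channel, lon — PK (unit, alert_id) and explicit NOT NULL columns excluded).
Total: 4 + 5 + 2 + 3 = 14.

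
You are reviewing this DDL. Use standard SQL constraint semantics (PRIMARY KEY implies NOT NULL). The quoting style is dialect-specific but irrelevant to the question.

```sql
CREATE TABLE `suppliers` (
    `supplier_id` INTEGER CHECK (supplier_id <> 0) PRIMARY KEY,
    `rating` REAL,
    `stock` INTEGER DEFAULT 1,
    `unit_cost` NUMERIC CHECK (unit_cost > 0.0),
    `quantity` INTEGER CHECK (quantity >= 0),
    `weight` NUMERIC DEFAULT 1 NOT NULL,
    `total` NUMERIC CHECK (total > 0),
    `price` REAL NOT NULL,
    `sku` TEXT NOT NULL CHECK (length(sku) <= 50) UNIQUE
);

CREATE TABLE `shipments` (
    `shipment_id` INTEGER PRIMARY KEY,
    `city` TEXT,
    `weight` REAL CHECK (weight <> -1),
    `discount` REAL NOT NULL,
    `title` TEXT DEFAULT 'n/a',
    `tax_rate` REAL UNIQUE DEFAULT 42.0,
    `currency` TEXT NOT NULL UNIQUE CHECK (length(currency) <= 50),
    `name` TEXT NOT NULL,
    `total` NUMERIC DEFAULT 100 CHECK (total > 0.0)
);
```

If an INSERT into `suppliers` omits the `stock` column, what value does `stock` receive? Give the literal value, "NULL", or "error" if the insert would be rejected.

1

stock has an explicit DEFAULT 1.
When the column is omitted from an INSERT, that default is used.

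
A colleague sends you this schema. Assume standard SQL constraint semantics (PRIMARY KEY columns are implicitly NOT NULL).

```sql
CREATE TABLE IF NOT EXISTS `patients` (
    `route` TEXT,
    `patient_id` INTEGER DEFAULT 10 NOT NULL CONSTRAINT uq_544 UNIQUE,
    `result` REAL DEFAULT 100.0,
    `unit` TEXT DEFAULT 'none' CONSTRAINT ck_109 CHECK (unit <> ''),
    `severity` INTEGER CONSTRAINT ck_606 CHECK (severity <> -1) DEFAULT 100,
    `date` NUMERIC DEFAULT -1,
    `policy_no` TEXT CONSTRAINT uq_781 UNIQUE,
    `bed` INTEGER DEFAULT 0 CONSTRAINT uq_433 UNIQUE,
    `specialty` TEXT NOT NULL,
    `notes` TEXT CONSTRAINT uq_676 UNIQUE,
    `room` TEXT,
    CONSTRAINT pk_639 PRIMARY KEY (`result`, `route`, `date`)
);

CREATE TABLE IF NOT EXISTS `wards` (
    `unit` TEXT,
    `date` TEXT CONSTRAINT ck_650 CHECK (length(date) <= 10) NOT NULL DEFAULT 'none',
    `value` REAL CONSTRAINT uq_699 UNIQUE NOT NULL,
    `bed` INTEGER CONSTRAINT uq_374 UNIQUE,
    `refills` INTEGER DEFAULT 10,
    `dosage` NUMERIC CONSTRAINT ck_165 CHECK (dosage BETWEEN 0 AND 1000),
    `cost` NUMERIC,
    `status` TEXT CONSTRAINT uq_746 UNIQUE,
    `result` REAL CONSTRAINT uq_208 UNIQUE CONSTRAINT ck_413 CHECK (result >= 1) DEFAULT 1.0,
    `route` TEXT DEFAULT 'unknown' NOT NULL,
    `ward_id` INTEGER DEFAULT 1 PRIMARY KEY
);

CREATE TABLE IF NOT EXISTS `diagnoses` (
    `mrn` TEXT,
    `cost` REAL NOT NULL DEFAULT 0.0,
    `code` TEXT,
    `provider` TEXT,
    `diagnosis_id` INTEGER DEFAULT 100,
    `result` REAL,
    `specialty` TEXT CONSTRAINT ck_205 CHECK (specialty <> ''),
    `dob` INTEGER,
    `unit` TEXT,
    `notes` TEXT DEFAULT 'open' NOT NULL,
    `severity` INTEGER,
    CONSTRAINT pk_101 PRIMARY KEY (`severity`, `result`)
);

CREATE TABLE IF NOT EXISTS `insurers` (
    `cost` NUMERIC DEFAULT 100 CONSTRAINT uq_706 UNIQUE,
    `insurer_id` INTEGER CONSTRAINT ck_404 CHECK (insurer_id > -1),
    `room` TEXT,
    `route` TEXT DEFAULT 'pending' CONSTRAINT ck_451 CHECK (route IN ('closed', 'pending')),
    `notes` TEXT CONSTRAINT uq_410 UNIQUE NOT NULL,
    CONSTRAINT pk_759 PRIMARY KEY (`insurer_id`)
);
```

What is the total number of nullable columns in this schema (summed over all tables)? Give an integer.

23

patients: 6 nullable (unit, severity, policy_no, bed, notes, room — PK (result, route, date) and explicit NOT NULL columns excluded).
wards: 7 nullable (unit, bed, refills, dosage, cost, status, result — PK (ward_id) and explicit NOT NULL columns excluded).
diagnoses: 7 nullable (mrn, code, provider, diagnosis_id, specialty, dob, unit — PK (severity, result) and explicit NOT NULL columns excluded).
insurers: 3 nullable (cost, room, route — PK (insurer_id) and explicit NOT NULL columns excluded).
Total: 6 + 7 + 7 + 3 = 23.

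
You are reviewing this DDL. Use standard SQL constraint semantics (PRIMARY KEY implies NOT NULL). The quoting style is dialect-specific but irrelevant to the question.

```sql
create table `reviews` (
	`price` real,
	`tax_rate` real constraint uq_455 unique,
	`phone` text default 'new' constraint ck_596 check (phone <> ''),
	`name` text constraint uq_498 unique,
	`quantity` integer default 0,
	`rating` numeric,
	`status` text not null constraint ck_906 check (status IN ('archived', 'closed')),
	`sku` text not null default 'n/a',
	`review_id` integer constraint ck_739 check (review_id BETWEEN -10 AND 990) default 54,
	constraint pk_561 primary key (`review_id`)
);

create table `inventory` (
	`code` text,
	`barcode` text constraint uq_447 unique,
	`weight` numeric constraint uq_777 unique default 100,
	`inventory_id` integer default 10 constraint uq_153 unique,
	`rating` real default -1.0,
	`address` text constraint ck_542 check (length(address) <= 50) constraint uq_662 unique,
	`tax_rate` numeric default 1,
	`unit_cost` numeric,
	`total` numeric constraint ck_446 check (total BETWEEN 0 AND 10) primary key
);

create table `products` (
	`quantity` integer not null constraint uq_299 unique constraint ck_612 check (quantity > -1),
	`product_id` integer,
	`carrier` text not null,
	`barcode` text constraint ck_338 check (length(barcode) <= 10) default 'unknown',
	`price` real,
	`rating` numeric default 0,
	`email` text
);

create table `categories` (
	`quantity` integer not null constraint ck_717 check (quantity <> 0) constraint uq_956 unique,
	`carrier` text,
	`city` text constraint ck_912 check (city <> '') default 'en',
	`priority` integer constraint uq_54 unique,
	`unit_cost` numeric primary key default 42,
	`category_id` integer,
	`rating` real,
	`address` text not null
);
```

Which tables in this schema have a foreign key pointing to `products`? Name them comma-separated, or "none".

none

No REFERENCES clause anywhere in the schema names products.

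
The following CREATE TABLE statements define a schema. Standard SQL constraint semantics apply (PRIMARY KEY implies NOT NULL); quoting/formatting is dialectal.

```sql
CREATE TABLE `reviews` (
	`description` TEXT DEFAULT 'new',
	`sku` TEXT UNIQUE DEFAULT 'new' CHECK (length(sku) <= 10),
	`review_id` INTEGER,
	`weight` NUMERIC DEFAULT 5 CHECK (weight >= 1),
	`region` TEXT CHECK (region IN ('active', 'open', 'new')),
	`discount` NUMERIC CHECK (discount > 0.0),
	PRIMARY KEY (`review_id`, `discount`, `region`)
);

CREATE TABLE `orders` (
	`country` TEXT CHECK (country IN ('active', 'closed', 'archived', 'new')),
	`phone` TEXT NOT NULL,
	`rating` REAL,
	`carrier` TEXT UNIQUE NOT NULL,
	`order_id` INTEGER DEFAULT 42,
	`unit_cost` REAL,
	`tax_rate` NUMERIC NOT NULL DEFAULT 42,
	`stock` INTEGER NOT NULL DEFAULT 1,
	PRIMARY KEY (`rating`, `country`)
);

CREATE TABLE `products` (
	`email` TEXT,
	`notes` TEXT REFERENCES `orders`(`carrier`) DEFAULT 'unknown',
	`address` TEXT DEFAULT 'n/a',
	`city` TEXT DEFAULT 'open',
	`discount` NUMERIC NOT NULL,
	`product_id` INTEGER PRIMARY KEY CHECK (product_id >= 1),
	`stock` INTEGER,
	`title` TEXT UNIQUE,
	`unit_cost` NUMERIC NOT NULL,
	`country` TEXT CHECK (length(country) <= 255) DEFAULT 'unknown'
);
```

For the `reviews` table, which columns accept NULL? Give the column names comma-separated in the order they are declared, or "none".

- description: DEFAULT only fills an omitted column; an explicit NULL is still allowed → nullable.
- sku: CHECK does not forbid NULL (a CHECK constraint passes when its expression is NULL) → nullable.
- review_id: part of the PRIMARY KEY, which implies NOT NULL → not nullable.
- weight: CHECK does not forbid NULL (a CHECK constraint passes when its expression is NULL) → nullable.
- region: part of the PRIMARY KEY, which implies NOT NULL → not nullable.
- discount: part of the PRIMARY KEY, which implies NOT NULL → not nullable.

description, sku, weight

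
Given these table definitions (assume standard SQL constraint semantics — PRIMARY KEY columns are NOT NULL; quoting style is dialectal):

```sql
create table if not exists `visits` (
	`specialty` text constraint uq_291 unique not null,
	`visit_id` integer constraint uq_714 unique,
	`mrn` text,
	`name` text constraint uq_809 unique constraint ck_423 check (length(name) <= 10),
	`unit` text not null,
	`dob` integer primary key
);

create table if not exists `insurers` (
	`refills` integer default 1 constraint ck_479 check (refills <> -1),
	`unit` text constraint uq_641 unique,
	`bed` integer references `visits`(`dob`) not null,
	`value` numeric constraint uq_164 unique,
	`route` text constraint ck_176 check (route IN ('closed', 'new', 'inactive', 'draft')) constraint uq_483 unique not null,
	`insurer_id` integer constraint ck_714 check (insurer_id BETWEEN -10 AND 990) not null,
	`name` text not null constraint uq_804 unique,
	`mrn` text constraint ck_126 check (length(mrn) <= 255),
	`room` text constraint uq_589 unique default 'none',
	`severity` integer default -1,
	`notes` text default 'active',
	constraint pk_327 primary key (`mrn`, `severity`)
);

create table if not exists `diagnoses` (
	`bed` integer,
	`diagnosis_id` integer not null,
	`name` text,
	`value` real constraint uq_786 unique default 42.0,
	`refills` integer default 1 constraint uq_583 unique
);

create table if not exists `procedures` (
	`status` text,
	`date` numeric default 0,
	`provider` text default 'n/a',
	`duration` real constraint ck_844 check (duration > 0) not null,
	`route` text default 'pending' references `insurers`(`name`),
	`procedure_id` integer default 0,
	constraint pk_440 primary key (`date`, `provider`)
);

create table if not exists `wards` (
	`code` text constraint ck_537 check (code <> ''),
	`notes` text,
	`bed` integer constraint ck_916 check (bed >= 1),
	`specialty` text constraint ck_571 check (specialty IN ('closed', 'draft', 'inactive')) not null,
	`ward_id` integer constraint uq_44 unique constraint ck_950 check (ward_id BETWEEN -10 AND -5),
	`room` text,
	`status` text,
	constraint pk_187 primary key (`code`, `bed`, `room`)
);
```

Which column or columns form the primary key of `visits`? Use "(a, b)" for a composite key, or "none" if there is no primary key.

dob is declared PRIMARY KEY inline on the column.

dob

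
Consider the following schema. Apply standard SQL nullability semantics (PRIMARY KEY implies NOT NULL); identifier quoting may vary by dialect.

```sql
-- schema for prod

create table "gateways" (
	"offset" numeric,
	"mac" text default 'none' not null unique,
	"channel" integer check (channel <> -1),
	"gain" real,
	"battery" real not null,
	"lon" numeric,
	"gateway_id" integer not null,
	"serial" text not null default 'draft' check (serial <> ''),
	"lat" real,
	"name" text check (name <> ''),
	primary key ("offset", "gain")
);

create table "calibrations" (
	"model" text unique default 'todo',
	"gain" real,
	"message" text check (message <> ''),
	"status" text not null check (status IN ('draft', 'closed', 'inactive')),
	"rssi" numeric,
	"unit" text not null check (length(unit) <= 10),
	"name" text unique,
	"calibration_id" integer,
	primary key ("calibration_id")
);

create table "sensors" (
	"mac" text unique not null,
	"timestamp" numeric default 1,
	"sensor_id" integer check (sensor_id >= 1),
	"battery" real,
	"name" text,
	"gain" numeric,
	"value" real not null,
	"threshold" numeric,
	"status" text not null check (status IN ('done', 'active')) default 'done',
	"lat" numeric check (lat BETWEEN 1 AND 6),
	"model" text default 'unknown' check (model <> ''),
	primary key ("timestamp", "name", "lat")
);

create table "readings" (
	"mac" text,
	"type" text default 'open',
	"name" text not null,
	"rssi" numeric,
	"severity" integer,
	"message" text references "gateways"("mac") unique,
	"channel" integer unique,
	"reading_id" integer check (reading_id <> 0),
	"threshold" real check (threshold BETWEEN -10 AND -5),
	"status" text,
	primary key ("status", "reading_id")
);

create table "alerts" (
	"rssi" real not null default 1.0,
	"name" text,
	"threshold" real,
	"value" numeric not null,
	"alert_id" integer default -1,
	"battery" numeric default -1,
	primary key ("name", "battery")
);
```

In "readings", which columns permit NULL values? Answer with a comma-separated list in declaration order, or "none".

- mac: no NOT NULL constraint applies → nullable.
- type: DEFAULT only fills an omitted column; an explicit NULL is still allowed → nullable.
- name: declared NOT NULL → not nullable.
- rssi: no NOT NULL constraint applies → nullable.
- severity: no NOT NULL constraint applies → nullable.
- message: a foreign key column may be NULL unless separately constrained → nullable.
- channel: UNIQUE does not imply NOT NULL → nullable.
- reading_id: part of the PRIMARY KEY, which implies NOT NULL → not nullable.
- threshold: CHECK does not forbid NULL (a CHECK constraint passes when its expression is NULL) → nullable.
- status: part of the PRIMARY KEY, which implies NOT NULL → not nullable.

mac, type, rssi, severity, message, channel, threshold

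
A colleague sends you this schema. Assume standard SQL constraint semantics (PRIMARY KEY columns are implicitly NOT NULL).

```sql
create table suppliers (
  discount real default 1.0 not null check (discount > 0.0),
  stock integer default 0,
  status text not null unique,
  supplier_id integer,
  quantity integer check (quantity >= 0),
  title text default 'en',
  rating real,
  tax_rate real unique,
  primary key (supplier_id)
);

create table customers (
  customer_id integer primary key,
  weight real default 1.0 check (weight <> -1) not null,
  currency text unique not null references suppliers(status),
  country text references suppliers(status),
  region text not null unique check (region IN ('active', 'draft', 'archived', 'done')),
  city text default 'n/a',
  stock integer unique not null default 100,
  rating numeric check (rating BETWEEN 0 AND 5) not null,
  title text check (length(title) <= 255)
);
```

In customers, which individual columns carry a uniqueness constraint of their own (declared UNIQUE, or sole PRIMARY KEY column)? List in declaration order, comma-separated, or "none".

customer_id, currency, region, stock

- customer_id: single-column PRIMARY KEY → unique.
- weight: no UNIQUE or single-column PK constraint.
- currency: declared UNIQUE → unique.
- country: no UNIQUE or single-column PK constraint.
- region: declared UNIQUE → unique.
- city: no UNIQUE or single-column PK constraint.
- stock: declared UNIQUE → unique.
- rating: no UNIQUE or single-column PK constraint.
- title: no UNIQUE or single-column PK constraint.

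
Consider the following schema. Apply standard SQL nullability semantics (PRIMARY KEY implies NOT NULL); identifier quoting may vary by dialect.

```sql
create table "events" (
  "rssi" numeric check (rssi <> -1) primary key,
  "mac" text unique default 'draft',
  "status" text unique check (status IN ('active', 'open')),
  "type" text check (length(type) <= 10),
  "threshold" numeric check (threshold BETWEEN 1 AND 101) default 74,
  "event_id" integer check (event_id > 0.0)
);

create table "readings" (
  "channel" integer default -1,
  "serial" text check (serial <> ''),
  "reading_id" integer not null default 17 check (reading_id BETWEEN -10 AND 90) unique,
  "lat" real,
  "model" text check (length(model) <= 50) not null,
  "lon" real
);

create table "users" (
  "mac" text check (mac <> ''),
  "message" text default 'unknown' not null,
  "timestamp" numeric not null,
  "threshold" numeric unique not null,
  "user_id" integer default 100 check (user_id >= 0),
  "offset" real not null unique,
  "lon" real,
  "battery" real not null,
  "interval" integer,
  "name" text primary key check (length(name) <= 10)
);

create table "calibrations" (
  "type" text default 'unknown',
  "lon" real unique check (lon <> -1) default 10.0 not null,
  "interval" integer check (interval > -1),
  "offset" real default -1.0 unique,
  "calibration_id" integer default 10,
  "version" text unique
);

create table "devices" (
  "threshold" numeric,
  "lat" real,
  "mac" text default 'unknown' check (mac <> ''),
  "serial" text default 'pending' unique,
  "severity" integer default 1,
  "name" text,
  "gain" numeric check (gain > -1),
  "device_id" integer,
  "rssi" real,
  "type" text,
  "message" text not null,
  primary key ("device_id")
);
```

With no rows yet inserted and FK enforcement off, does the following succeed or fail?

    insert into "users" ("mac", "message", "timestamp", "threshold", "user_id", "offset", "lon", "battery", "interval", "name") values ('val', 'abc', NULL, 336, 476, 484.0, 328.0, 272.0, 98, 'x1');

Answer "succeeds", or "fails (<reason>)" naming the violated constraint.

fails (NOT NULL on timestamp)

timestamp is explicitly set to NULL, but timestamp is declared NOT NULL.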